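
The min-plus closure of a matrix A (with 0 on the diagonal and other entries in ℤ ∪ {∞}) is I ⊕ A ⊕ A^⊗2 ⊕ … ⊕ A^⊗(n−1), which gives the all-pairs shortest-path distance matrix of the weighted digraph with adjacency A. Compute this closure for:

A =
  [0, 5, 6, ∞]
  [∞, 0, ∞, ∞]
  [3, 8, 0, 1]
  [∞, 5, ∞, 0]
Closure =
  [0, 5, 6, 7]
  [∞, 0, ∞, ∞]
  [3, 6, 0, 1]
  [∞, 5, ∞, 0]

This is the Floyd-Warshall all-pairs shortest-path computation. For each intermediate vertex k = 0, 1, …, 3, update dist[i][j] ← min(dist[i][j], dist[i][k] + dist[k][j]). The final matrix gives, for each (i, j), the minimum total weight of any directed path from i to j (possibly empty when i = j).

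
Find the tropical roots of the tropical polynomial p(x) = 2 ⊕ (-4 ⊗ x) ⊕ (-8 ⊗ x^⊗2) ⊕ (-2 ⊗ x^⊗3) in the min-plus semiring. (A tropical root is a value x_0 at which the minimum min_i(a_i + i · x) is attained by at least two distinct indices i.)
Roots: {-6, 4, 6}

Each tropical root is a break point of the lower envelope of the lines y = a_i + i · x (there are 4 lines, with slopes 0, 1, ..., 3). Only the lines that attain the minimum somewhere contribute to roots; other lines are dominated. Here the surviving (envelope) indices are i = 3, i = 2, i = 1, i = 0.
Intersections between consecutive envelope lines give the roots: for adjacent envelope indices i < j the intersection is x = (a_i − a_j) / (j − i). Reading off the sorted break points: {-6, 4, 6}.
Verification: at each break x_0, at least two indices attain the minimum of min_i(a_i + i · x_0).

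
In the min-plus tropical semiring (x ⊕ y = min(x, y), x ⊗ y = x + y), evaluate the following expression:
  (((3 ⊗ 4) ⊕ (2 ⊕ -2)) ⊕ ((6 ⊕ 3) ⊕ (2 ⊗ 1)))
(((3 ⊗ 4) ⊕ (2 ⊕ -2)) ⊕ ((6 ⊕ 3) ⊕ (2 ⊗ 1))) = -2

Expand innermost to outermost. Recall ⊕ takes the minimum of its arguments and ⊗ takes their sum. Working out the expression (((3 ⊗ 4) ⊕ (2 ⊕ -2)) ⊕ ((6 ⊕ 3) ⊕ (2 ⊗ 1))) gives -2.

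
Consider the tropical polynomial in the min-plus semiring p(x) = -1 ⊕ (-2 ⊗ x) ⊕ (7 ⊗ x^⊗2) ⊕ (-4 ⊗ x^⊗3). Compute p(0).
p(0) = -4

A tropical monomial a ⊗ x^⊗i evaluates to a + i · x. Evaluating each term at x = 0:
  Term 0 contributes -1 + 0 · 0 = -1
  Term 1 contributes -2 + 1 · 0 = -2
  Term 2 contributes 7 + 2 · 0 = 7
  Term 3 contributes -4 + 3 · 0 = -4
p(0) = ⊕ of these = min[-1, -2, 7, -4] = -4.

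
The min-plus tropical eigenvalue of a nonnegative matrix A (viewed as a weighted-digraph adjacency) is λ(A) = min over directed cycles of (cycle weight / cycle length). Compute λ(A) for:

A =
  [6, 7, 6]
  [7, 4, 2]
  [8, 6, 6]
λ(A) = 4

Enumerate directed cycles and compute their means (weight / length). Sample:
  cycle 0 → 0: weight = 6, length = 1, mean = 6/1 ≈ 6.000
  cycle 1 → 1: weight = 4, length = 1, mean = 4/1 ≈ 4.000
  cycle 2 → 2: weight = 6, length = 1, mean = 6/1 ≈ 6.000
  cycle 0 → 1 → 0: weight = 14, length = 2, mean = 14/2 ≈ 7.000
  cycle 0 → 2 → 0: weight = 14, length = 2, mean = 14/2 ≈ 7.000
  cycle 1 → 0 → 1: weight = 14, length = 2, mean = 14/2 ≈ 7.000
Minimum mean = 4.000, attained e.g. along the cycle 1 → 1 with weight 4 and length 1. So λ(A) = 4/1 = 4.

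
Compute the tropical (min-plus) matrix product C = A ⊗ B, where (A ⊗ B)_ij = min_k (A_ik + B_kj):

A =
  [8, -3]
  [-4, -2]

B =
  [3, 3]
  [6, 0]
A ⊗ B =
  [3, -3]
  [-1, -2]

Apply the min-plus product entry-by-entry:
  C[0][0] = min over k of (A[0][0] + B[0][0] = 8 + 3 = 11, A[0][1] + B[1][0] = -3 + 6 = 3) = 3 (attained at k = 1)
  C[0][1] = min over k of (A[0][0] + B[0][1] = 8 + 3 = 11, A[0][1] + B[1][1] = -3 + 0 = -3) = -3 (attained at k = 1)
  C[1][0] = min over k of (A[1][0] + B[0][0] = -4 + 3 = -1, A[1][1] + B[1][0] = -2 + 6 = 4) = -1 (attained at k = 0)
  C[1][1] = min over k of (A[1][0] + B[0][1] = -4 + 3 = -1, A[1][1] + B[1][1] = -2 + 0 = -2) = -2 (attained at k = 1)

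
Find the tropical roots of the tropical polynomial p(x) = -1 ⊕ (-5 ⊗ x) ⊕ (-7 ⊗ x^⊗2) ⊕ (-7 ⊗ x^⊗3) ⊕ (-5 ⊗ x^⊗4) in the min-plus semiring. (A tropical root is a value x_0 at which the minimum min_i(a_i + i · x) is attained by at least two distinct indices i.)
Roots: {-2, 0, 2, 4}

Each tropical root is a break point of the lower envelope of the lines y = a_i + i · x (there are 5 lines, with slopes 0, 1, ..., 4). Only the lines that attain the minimum somewhere contribute to roots; other lines are dominated. Here the surviving (envelope) indices are i = 4, i = 3, i = 2, i = 1, i = 0.
Intersections between consecutive envelope lines give the roots: for adjacent envelope indices i < j the intersection is x = (a_i − a_j) / (j − i). Reading off the sorted break points: {-2, 0, 2, 4}.
Verification: at each break x_0, at least two indices attain the minimum of min_i(a_i + i · x_0).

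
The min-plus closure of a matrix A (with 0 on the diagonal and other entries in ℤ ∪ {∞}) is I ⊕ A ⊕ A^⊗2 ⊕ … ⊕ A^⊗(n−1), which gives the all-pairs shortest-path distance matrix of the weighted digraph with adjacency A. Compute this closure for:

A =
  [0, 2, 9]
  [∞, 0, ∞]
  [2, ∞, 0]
Closure =
  [0, 2, 9]
  [∞, 0, ∞]
  [2, 4, 0]

This is the Floyd-Warshall all-pairs shortest-path computation. For each intermediate vertex k = 0, 1, …, 2, update dist[i][j] ← min(dist[i][j], dist[i][k] + dist[k][j]). The final matrix gives, for each (i, j), the minimum total weight of any directed path from i to j (possibly empty when i = j).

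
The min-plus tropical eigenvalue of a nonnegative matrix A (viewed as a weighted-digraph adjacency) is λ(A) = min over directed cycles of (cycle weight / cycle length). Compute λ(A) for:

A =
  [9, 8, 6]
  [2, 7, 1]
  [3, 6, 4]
λ(A) = 7/2

Enumerate directed cycles and compute their means (weight / length). Sample:
  cycle 0 → 0: weight = 9, length = 1, mean = 9/1 ≈ 9.000
  cycle 1 → 1: weight = 7, length = 1, mean = 7/1 ≈ 7.000
  cycle 2 → 2: weight = 4, length = 1, mean = 4/1 ≈ 4.000
  cycle 0 → 1 → 0: weight = 10, length = 2, mean = 10/2 ≈ 5.000
  cycle 0 → 2 → 0: weight = 9, length = 2, mean = 9/2 ≈ 4.500
  cycle 1 → 0 → 1: weight = 10, length = 2, mean = 10/2 ≈ 5.000
Minimum mean = 3.500, attained e.g. along the cycle 1 → 2 → 1 with weight 7 and length 2. So λ(A) = 7/2 = 7/2.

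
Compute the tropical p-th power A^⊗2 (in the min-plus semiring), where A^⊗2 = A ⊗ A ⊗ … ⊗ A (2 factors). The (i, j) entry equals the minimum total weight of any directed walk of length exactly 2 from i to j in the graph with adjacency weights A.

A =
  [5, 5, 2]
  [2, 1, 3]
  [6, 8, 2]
A^⊗2 =
  [7, 6, 4]
  [3, 2, 4]
  [8, 9, 4]

Each entry (A^⊗2)_ij equals the minimum over all length-2 walks i = v_0 → v_1 → … → v_2 = j of Σ_t A[v_t][v_{t+1}]. For example, for (i, j) = (0, 2) we minimise over 3 possible intermediate vertex sequences; the minimum is 4, attained along the walk 0 → 2 → 2.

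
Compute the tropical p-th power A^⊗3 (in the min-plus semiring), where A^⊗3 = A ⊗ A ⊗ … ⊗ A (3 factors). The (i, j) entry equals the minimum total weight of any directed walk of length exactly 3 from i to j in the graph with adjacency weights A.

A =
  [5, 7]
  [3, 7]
A^⊗3 =
  [15, 17]
  [13, 15]

Each entry (A^⊗3)_ij equals the minimum over all length-3 walks i = v_0 → v_1 → … → v_3 = j of Σ_t A[v_t][v_{t+1}]. For example, for (i, j) = (0, 1) we minimise over 4 possible intermediate vertex sequences; the minimum is 17, attained along the walk 0 → 0 → 0 → 1.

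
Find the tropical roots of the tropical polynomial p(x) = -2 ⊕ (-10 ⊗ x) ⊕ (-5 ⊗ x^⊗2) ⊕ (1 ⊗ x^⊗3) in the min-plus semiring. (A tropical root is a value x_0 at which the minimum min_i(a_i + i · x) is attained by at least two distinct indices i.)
Roots: {-6, -5, 8}

Each tropical root is a break point of the lower envelope of the lines y = a_i + i · x (there are 4 lines, with slopes 0, 1, ..., 3). Only the lines that attain the minimum somewhere contribute to roots; other lines are dominated. Here the surviving (envelope) indices are i = 3, i = 2, i = 1, i = 0.
Intersections between consecutive envelope lines give the roots: for adjacent envelope indices i < j the intersection is x = (a_i − a_j) / (j − i). Reading off the sorted break points: {-6, -5, 8}.
Verification: at each break x_0, at least two indices attain the minimum of min_i(a_i + i · x_0).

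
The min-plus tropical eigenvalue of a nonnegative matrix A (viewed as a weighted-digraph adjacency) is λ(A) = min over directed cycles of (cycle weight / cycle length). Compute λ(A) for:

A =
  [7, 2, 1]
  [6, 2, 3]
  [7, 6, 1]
λ(A) = 1

Enumerate directed cycles and compute their means (weight / length). Sample:
  cycle 0 → 0: weight = 7, length = 1, mean = 7/1 ≈ 7.000
  cycle 1 → 1: weight = 2, length = 1, mean = 2/1 ≈ 2.000
  cycle 2 → 2: weight = 1, length = 1, mean = 1/1 ≈ 1.000
  cycle 0 → 1 → 0: weight = 8, length = 2, mean = 8/2 ≈ 4.000
  cycle 0 → 2 → 0: weight = 8, length = 2, mean = 8/2 ≈ 4.000
  cycle 1 → 0 → 1: weight = 8, length = 2, mean = 8/2 ≈ 4.000
Minimum mean = 1.000, attained e.g. along the cycle 2 → 2 with weight 1 and length 1. So λ(A) = 1/1 = 1.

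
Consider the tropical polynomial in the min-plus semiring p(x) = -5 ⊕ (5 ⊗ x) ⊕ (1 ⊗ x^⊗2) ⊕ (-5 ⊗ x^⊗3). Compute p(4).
p(4) = -5

A tropical monomial a ⊗ x^⊗i evaluates to a + i · x. Evaluating each term at x = 4:
  Term 0 contributes -5 + 0 · 4 = -5
  Term 1 contributes 5 + 1 · 4 = 9
  Term 2 contributes 1 + 2 · 4 = 9
  Term 3 contributes -5 + 3 · 4 = 7
p(4) = ⊕ of these = min[-5, 9, 9, 7] = -5.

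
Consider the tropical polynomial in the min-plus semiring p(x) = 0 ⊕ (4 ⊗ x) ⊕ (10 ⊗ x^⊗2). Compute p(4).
p(4) = 0

A tropical monomial a ⊗ x^⊗i evaluates to a + i · x. Evaluating each term at x = 4:
  Term 0 contributes 0 + 0 · 4 = 0
  Term 1 contributes 4 + 1 · 4 = 8
  Term 2 contributes 10 + 2 · 4 = 18
p(4) = ⊕ of these = min[0, 8, 18] = 0.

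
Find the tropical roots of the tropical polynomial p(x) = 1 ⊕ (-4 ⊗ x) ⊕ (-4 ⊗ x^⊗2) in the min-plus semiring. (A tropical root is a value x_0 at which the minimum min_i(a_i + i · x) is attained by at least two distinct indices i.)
Roots: {0, 5}

Each tropical root is a break point of the lower envelope of the lines y = a_i + i · x (there are 3 lines, with slopes 0, 1, ..., 2). Only the lines that attain the minimum somewhere contribute to roots; other lines are dominated. Here the surviving (envelope) indices are i = 2, i = 1, i = 0.
Intersections between consecutive envelope lines give the roots: for adjacent envelope indices i < j the intersection is x = (a_i − a_j) / (j − i). Reading off the sorted break points: {0, 5}.
Verification: at each break x_0, at least two indices attain the minimum of min_i(a_i + i · x_0).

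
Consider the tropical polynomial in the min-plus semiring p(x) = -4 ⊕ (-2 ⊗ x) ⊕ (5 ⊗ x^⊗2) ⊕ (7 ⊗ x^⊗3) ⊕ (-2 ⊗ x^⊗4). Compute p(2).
p(2) = -4

A tropical monomial a ⊗ x^⊗i evaluates to a + i · x. Evaluating each term at x = 2:
  Term 0 contributes -4 + 0 · 2 = -4
  Term 1 contributes -2 + 1 · 2 = 0
  Term 2 contributes 5 + 2 · 2 = 9
  Term 3 contributes 7 + 3 · 2 = 13
  Term 4 contributes -2 + 4 · 2 = 6
p(2) = ⊕ of these = min[-4, 0, 9, 13, 6] = -4.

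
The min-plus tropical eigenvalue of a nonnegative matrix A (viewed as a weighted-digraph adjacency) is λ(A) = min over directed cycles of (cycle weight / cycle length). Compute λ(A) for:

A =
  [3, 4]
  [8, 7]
λ(A) = 3

Enumerate directed cycles and compute their means (weight / length). Sample:
  cycle 0 → 0: weight = 3, length = 1, mean = 3/1 ≈ 3.000
  cycle 1 → 1: weight = 7, length = 1, mean = 7/1 ≈ 7.000
  cycle 0 → 1 → 0: weight = 12, length = 2, mean = 12/2 ≈ 6.000
  cycle 1 → 0 → 1: weight = 12, length = 2, mean = 12/2 ≈ 6.000
Minimum mean = 3.000, attained e.g. along the cycle 0 → 0 with weight 3 and length 1. So λ(A) = 3/1 = 3.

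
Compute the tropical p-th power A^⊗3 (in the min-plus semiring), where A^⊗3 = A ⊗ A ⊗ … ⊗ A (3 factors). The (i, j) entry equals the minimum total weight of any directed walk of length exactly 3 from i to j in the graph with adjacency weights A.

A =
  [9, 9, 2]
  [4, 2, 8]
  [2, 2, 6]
A^⊗3 =
  [8, 6, 6]
  [8, 6, 8]
  [6, 6, 8]

Each entry (A^⊗3)_ij equals the minimum over all length-3 walks i = v_0 → v_1 → … → v_3 = j of Σ_t A[v_t][v_{t+1}]. For example, for (i, j) = (0, 2) we minimise over 9 possible intermediate vertex sequences; the minimum is 6, attained along the walk 0 → 2 → 0 → 2.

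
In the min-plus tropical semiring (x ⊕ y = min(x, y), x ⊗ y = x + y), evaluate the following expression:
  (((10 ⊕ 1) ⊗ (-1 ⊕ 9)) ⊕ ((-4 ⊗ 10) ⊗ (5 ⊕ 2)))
(((10 ⊕ 1) ⊗ (-1 ⊕ 9)) ⊕ ((-4 ⊗ 10) ⊗ (5 ⊕ 2))) = 0

Expand innermost to outermost. Recall ⊕ takes the minimum of its arguments and ⊗ takes their sum. Working out the expression (((10 ⊕ 1) ⊗ (-1 ⊕ 9)) ⊕ ((-4 ⊗ 10) ⊗ (5 ⊕ 2))) gives 0.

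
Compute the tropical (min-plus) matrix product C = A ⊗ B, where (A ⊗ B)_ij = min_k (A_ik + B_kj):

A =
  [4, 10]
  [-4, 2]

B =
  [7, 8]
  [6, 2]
A ⊗ B =
  [11, 12]
  [3, 4]

Apply the min-plus product entry-by-entry:
  C[0][0] = min over k of (A[0][0] + B[0][0] = 4 + 7 = 11, A[0][1] + B[1][0] = 10 + 6 = 16) = 11 (attained at k = 0)
  C[0][1] = min over k of (A[0][0] + B[0][1] = 4 + 8 = 12, A[0][1] + B[1][1] = 10 + 2 = 12) = 12 (attained at k = 0)
  C[1][0] = min over k of (A[1][0] + B[0][0] = -4 + 7 = 3, A[1][1] + B[1][0] = 2 + 6 = 8) = 3 (attained at k = 0)
  C[1][1] = min over k of (A[1][0] + B[0][1] = -4 + 8 = 4, A[1][1] + B[1][1] = 2 + 2 = 4) = 4 (attained at k = 0)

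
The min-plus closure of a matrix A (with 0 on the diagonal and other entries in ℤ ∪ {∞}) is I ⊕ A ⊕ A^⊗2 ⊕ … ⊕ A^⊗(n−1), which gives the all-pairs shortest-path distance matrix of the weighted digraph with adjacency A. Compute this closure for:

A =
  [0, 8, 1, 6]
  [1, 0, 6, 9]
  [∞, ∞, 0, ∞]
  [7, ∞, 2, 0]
Closure =
  [0, 8, 1, 6]
  [1, 0, 2, 7]
  [∞, ∞, 0, ∞]
  [7, 15, 2, 0]

This is the Floyd-Warshall all-pairs shortest-path computation. For each intermediate vertex k = 0, 1, …, 3, update dist[i][j] ← min(dist[i][j], dist[i][k] + dist[k][j]). The final matrix gives, for each (i, j), the minimum total weight of any directed path from i to j (possibly empty when i = j).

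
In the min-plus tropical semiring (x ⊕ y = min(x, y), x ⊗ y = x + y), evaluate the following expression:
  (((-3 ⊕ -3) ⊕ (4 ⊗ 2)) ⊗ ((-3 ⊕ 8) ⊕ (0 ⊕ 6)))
(((-3 ⊕ -3) ⊕ (4 ⊗ 2)) ⊗ ((-3 ⊕ 8) ⊕ (0 ⊕ 6))) = -6

Expand innermost to outermost. Recall ⊕ takes the minimum of its arguments and ⊗ takes their sum. Working out the expression (((-3 ⊕ -3) ⊕ (4 ⊗ 2)) ⊗ ((-3 ⊕ 8) ⊕ (0 ⊕ 6))) gives -6.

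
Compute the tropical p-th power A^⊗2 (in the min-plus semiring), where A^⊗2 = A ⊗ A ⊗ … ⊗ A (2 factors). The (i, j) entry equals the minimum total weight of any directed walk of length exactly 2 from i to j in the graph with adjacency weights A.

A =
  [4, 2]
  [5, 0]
A^⊗2 =
  [7, 2]
  [5, 0]

Each entry (A^⊗2)_ij equals the minimum over all length-2 walks i = v_0 → v_1 → … → v_2 = j of Σ_t A[v_t][v_{t+1}]. For example, for (i, j) = (0, 1) we minimise over 2 possible intermediate vertex sequences; the minimum is 2, attained along the walk 0 → 1 → 1.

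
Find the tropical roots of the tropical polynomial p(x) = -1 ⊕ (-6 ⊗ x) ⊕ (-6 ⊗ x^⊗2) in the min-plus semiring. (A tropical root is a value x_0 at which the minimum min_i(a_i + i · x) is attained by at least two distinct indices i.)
Roots: {0, 5}

Each tropical root is a break point of the lower envelope of the lines y = a_i + i · x (there are 3 lines, with slopes 0, 1, ..., 2). Only the lines that attain the minimum somewhere contribute to roots; other lines are dominated. Here the surviving (envelope) indices are i = 2, i = 1, i = 0.
Intersections between consecutive envelope lines give the roots: for adjacent envelope indices i < j the intersection is x = (a_i − a_j) / (j − i). Reading off the sorted break points: {0, 5}.
Verification: at each break x_0, at least two indices attain the minimum of min_i(a_i + i · x_0).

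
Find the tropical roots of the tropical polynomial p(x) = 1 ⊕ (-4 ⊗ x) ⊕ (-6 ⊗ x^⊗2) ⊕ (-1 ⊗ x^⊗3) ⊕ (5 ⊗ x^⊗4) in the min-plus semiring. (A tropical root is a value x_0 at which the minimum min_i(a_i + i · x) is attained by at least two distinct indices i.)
Roots: {-6, -5, 2, 5}

Each tropical root is a break point of the lower envelope of the lines y = a_i + i · x (there are 5 lines, with slopes 0, 1, ..., 4). Only the lines that attain the minimum somewhere contribute to roots; other lines are dominated. Here the surviving (envelope) indices are i = 4, i = 3, i = 2, i = 1, i = 0.
Intersections between consecutive envelope lines give the roots: for adjacent envelope indices i < j the intersection is x = (a_i − a_j) / (j − i). Reading off the sorted break points: {-6, -5, 2, 5}.
Verification: at each break x_0, at least two indices attain the minimum of min_i(a_i + i · x_0).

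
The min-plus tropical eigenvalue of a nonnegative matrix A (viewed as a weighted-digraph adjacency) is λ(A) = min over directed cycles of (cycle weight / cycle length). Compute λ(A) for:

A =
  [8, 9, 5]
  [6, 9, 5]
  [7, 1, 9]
λ(A) = 3

Enumerate directed cycles and compute their means (weight / length). Sample:
  cycle 0 → 0: weight = 8, length = 1, mean = 8/1 ≈ 8.000
  cycle 1 → 1: weight = 9, length = 1, mean = 9/1 ≈ 9.000
  cycle 2 → 2: weight = 9, length = 1, mean = 9/1 ≈ 9.000
  cycle 0 → 1 → 0: weight = 15, length = 2, mean = 15/2 ≈ 7.500
  cycle 0 → 2 → 0: weight = 12, length = 2, mean = 12/2 ≈ 6.000
  cycle 1 → 0 → 1: weight = 15, length = 2, mean = 15/2 ≈ 7.500
Minimum mean = 3.000, attained e.g. along the cycle 1 → 2 → 1 with weight 6 and length 2. So λ(A) = 6/2 = 3.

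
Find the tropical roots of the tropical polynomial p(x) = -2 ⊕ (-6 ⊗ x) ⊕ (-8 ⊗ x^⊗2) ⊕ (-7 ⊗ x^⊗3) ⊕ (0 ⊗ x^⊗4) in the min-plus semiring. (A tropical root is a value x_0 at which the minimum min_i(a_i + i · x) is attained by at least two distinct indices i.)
Roots: {-7, -1, 2, 4}

Each tropical root is a break point of the lower envelope of the lines y = a_i + i · x (there are 5 lines, with slopes 0, 1, ..., 4). Only the lines that attain the minimum somewhere contribute to roots; other lines are dominated. Here the surviving (envelope) indices are i = 4, i = 3, i = 2, i = 1, i = 0.
Intersections between consecutive envelope lines give the roots: for adjacent envelope indices i < j the intersection is x = (a_i − a_j) / (j − i). Reading off the sorted break points: {-7, -1, 2, 4}.
Verification: at each break x_0, at least two indices attain the minimum of min_i(a_i + i · x_0).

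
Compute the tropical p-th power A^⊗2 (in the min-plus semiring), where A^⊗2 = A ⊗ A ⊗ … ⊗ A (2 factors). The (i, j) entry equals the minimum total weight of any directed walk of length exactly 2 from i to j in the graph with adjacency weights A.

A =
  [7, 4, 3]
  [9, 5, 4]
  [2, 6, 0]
A^⊗2 =
  [5, 9, 3]
  [6, 10, 4]
  [2, 6, 0]

Each entry (A^⊗2)_ij equals the minimum over all length-2 walks i = v_0 → v_1 → … → v_2 = j of Σ_t A[v_t][v_{t+1}]. For example, for (i, j) = (0, 2) we minimise over 3 possible intermediate vertex sequences; the minimum is 3, attained along the walk 0 → 2 → 2.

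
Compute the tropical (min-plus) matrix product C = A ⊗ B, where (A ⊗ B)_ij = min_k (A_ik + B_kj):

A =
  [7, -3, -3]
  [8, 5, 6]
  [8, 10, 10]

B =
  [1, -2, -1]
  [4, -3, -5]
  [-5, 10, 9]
A ⊗ B =
  [-8, -6, -8]
  [1, 2, 0]
  [5, 6, 5]

Apply the min-plus product entry-by-entry:
  C[0][0] = min over k of (A[0][0] + B[0][0] = 7 + 1 = 8, A[0][1] + B[1][0] = -3 + 4 = 1, A[0][2] + B[2][0] = -3 + -5 = -8) = -8 (attained at k = 2)
  C[0][1] = min over k of (A[0][0] + B[0][1] = 7 + -2 = 5, A[0][1] + B[1][1] = -3 + -3 = -6, A[0][2] + B[2][1] = -3 + 10 = 7) = -6 (attained at k = 1)
  C[0][2] = min over k of (A[0][0] + B[0][2] = 7 + -1 = 6, A[0][1] + B[1][2] = -3 + -5 = -8, A[0][2] + B[2][2] = -3 + 9 = 6) = -8 (attained at k = 1)
  C[1][0] = min over k of (A[1][0] + B[0][0] = 8 + 1 = 9, A[1][1] + B[1][0] = 5 + 4 = 9, A[1][2] + B[2][0] = 6 + -5 = 1) = 1 (attained at k = 2)
  C[1][1] = min over k of (A[1][0] + B[0][1] = 8 + -2 = 6, A[1][1] + B[1][1] = 5 + -3 = 2, A[1][2] + B[2][1] = 6 + 10 = 16) = 2 (attained at k = 1)
  C[1][2] = min over k of (A[1][0] + B[0][2] = 8 + -1 = 7, A[1][1] + B[1][2] = 5 + -5 = 0, A[1][2] + B[2][2] = 6 + 9 = 15) = 0 (attained at k = 1)
  C[2][0] = min over k of (A[2][0] + B[0][0] = 8 + 1 = 9, A[2][1] + B[1][0] = 10 + 4 = 14, A[2][2] + B[2][0] = 10 + -5 = 5) = 5 (attained at k = 2)
  C[2][1] = min over k of (A[2][0] + B[0][1] = 8 + -2 = 6, A[2][1] + B[1][1] = 10 + -3 = 7, A[2][2] + B[2][1] = 10 + 10 = 20) = 6 (attained at k = 0)
  C[2][2] = min over k of (A[2][0] + B[0][2] = 8 + -1 = 7, A[2][1] + B[1][2] = 10 + -5 = 5, A[2][2] + B[2][2] = 10 + 9 = 19) = 5 (attained at k = 1)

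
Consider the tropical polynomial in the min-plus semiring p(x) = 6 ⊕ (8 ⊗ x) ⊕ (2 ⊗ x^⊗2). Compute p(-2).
p(-2) = -2

A tropical monomial a ⊗ x^⊗i evaluates to a + i · x. Evaluating each term at x = -2:
  Term 0 contributes 6 + 0 · -2 = 6
  Term 1 contributes 8 + 1 · -2 = 6
  Term 2 contributes 2 + 2 · -2 = -2
p(-2) = ⊕ of these = min[6, 6, -2] = -2.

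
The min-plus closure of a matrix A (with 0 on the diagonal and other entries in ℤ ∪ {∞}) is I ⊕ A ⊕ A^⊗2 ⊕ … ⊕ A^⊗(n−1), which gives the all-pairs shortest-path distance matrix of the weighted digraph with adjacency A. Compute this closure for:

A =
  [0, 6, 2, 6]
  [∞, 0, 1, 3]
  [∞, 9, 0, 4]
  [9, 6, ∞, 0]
Closure =
  [0, 6, 2, 6]
  [12, 0, 1, 3]
  [13, 9, 0, 4]
  [9, 6, 7, 0]

This is the Floyd-Warshall all-pairs shortest-path computation. For each intermediate vertex k = 0, 1, …, 3, update dist[i][j] ← min(dist[i][j], dist[i][k] + dist[k][j]). The final matrix gives, for each (i, j), the minimum total weight of any directed path from i to j (possibly empty when i = j).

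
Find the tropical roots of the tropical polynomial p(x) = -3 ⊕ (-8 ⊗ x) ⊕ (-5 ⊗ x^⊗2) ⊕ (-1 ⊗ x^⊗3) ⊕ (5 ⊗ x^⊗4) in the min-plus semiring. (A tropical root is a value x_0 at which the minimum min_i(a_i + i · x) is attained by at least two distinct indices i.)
Roots: {-6, -4, -3, 5}

Each tropical root is a break point of the lower envelope of the lines y = a_i + i · x (there are 5 lines, with slopes 0, 1, ..., 4). Only the lines that attain the minimum somewhere contribute to roots; other lines are dominated. Here the surviving (envelope) indices are i = 4, i = 3, i = 2, i = 1, i = 0.
Intersections between consecutive envelope lines give the roots: for adjacent envelope indices i < j the intersection is x = (a_i − a_j) / (j − i). Reading off the sorted break points: {-6, -4, -3, 5}.
Verification: at each break x_0, at least two indices attain the minimum of min_i(a_i + i · x_0).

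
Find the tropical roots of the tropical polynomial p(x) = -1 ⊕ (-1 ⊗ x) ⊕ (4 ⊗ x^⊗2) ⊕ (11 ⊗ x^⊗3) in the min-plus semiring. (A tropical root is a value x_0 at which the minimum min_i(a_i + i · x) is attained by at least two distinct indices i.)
Roots: {-7, -5, 0}

Each tropical root is a break point of the lower envelope of the lines y = a_i + i · x (there are 4 lines, with slopes 0, 1, ..., 3). Only the lines that attain the minimum somewhere contribute to roots; other lines are dominated. Here the surviving (envelope) indices are i = 3, i = 2, i = 1, i = 0.
Intersections between consecutive envelope lines give the roots: for adjacent envelope indices i < j the intersection is x = (a_i − a_j) / (j − i). Reading off the sorted break points: {-7, -5, 0}.
Verification: at each break x_0, at least two indices attain the minimum of min_i(a_i + i · x_0).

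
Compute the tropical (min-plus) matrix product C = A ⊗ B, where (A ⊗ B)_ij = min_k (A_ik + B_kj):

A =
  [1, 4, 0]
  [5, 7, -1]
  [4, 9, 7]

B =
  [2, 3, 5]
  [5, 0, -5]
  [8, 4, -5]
A ⊗ B =
  [3, 4, -5]
  [7, 3, -6]
  [6, 7, 2]

Apply the min-plus product entry-by-entry:
  C[0][0] = min over k of (A[0][0] + B[0][0] = 1 + 2 = 3, A[0][1] + B[1][0] = 4 + 5 = 9, A[0][2] + B[2][0] = 0 + 8 = 8) = 3 (attained at k = 0)
  C[0][1] = min over k of (A[0][0] + B[0][1] = 1 + 3 = 4, A[0][1] + B[1][1] = 4 + 0 = 4, A[0][2] + B[2][1] = 0 + 4 = 4) = 4 (attained at k = 0)
  C[0][2] = min over k of (A[0][0] + B[0][2] = 1 + 5 = 6, A[0][1] + B[1][2] = 4 + -5 = -1, A[0][2] + B[2][2] = 0 + -5 = -5) = -5 (attained at k = 2)
  C[1][0] = min over k of (A[1][0] + B[0][0] = 5 + 2 = 7, A[1][1] + B[1][0] = 7 + 5 = 12, A[1][2] + B[2][0] = -1 + 8 = 7) = 7 (attained at k = 0)
  C[1][1] = min over k of (A[1][0] + B[0][1] = 5 + 3 = 8, A[1][1] + B[1][1] = 7 + 0 = 7, A[1][2] + B[2][1] = -1 + 4 = 3) = 3 (attained at k = 2)
  C[1][2] = min over k of (A[1][0] + B[0][2] = 5 + 5 = 10, A[1][1] + B[1][2] = 7 + -5 = 2, A[1][2] + B[2][2] = -1 + -5 = -6) = -6 (attained at k = 2)
  C[2][0] = min over k of (A[2][0] + B[0][0] = 4 + 2 = 6, A[2][1] + B[1][0] = 9 + 5 = 14, A[2][2] + B[2][0] = 7 + 8 = 15) = 6 (attained at k = 0)
  C[2][1] = min over k of (A[2][0] + B[0][1] = 4 + 3 = 7, A[2][1] + B[1][1] = 9 + 0 = 9, A[2][2] + B[2][1] = 7 + 4 = 11) = 7 (attained at k = 0)
  C[2][2] = min over k of (A[2][0] + B[0][2] = 4 + 5 = 9, A[2][1] + B[1][2] = 9 + -5 = 4, A[2][2] + B[2][2] = 7 + -5 = 2) = 2 (attained at k = 2)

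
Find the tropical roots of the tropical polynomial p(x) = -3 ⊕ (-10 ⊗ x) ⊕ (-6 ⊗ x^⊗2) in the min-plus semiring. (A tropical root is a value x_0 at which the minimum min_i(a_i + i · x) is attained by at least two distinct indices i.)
Roots: {-4, 7}

Each tropical root is a break point of the lower envelope of the lines y = a_i + i · x (there are 3 lines, with slopes 0, 1, ..., 2). Only the lines that attain the minimum somewhere contribute to roots; other lines are dominated. Here the surviving (envelope) indices are i = 2, i = 1, i = 0.
Intersections between consecutive envelope lines give the roots: for adjacent envelope indices i < j the intersection is x = (a_i − a_j) / (j − i). Reading off the sorted break points: {-4, 7}.
Verification: at each break x_0, at least two indices attain the minimum of min_i(a_i + i · x_0).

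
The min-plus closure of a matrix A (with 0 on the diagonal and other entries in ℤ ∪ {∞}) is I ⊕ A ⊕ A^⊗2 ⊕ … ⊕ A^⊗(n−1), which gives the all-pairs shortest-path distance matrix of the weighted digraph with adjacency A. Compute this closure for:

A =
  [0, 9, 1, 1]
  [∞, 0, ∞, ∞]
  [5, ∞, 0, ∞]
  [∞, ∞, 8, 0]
Closure =
  [0, 9, 1, 1]
  [∞, 0, ∞, ∞]
  [5, 14, 0, 6]
  [13, 22, 8, 0]

This is the Floyd-Warshall all-pairs shortest-path computation. For each intermediate vertex k = 0, 1, …, 3, update dist[i][j] ← min(dist[i][j], dist[i][k] + dist[k][j]). The final matrix gives, for each (i, j), the minimum total weight of any directed path from i to j (possibly empty when i = j).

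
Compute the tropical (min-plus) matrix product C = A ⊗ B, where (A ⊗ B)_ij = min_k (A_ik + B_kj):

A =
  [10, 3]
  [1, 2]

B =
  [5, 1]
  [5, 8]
A ⊗ B =
  [8, 11]
  [6, 2]

Apply the min-plus product entry-by-entry:
  C[0][0] = min over k of (A[0][0] + B[0][0] = 10 + 5 = 15, A[0][1] + B[1][0] = 3 + 5 = 8) = 8 (attained at k = 1)
  C[0][1] = min over k of (A[0][0] + B[0][1] = 10 + 1 = 11, A[0][1] + B[1][1] = 3 + 8 = 11) = 11 (attained at k = 0)
  C[1][0] = min over k of (A[1][0] + B[0][0] = 1 + 5 = 6, A[1][1] + B[1][0] = 2 + 5 = 7) = 6 (attained at k = 0)
  C[1][1] = min over k of (A[1][0] + B[0][1] = 1 + 1 = 2, A[1][1] + B[1][1] = 2 + 8 = 10) = 2 (attained at k = 0)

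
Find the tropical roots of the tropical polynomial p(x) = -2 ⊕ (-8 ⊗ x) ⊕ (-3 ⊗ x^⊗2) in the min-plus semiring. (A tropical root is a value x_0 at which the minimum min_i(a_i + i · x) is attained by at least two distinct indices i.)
Roots: {-5, 6}

Each tropical root is a break point of the lower envelope of the lines y = a_i + i · x (there are 3 lines, with slopes 0, 1, ..., 2). Only the lines that attain the minimum somewhere contribute to roots; other lines are dominated. Here the surviving (envelope) indices are i = 2, i = 1, i = 0.
Intersections between consecutive envelope lines give the roots: for adjacent envelope indices i < j the intersection is x = (a_i − a_j) / (j − i). Reading off the sorted break points: {-5, 6}.
Verification: at each break x_0, at least two indices attain the minimum of min_i(a_i + i · x_0).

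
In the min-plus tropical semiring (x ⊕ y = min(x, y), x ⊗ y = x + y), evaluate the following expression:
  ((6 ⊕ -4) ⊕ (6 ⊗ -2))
((6 ⊕ -4) ⊕ (6 ⊗ -2)) = -4

Expand innermost to outermost. Recall ⊕ takes the minimum of its arguments and ⊗ takes their sum. Working out the expression ((6 ⊕ -4) ⊕ (6 ⊗ -2)) gives -4.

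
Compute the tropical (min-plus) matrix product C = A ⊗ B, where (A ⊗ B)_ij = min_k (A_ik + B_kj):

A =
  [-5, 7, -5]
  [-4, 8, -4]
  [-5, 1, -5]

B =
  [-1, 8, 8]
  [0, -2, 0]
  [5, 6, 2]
A ⊗ B =
  [-6, 1, -3]
  [-5, 2, -2]
  [-6, -1, -3]

Apply the min-plus product entry-by-entry:
  C[0][0] = min over k of (A[0][0] + B[0][0] = -5 + -1 = -6, A[0][1] + B[1][0] = 7 + 0 = 7, A[0][2] + B[2][0] = -5 + 5 = 0) = -6 (attained at k = 0)
  C[0][1] = min over k of (A[0][0] + B[0][1] = -5 + 8 = 3, A[0][1] + B[1][1] = 7 + -2 = 5, A[0][2] + B[2][1] = -5 + 6 = 1) = 1 (attained at k = 2)
  C[0][2] = min over k of (A[0][0] + B[0][2] = -5 + 8 = 3, A[0][1] + B[1][2] = 7 + 0 = 7, A[0][2] + B[2][2] = -5 + 2 = -3) = -3 (attained at k = 2)
  C[1][0] = min over k of (A[1][0] + B[0][0] = -4 + -1 = -5, A[1][1] + B[1][0] = 8 + 0 = 8, A[1][2] + B[2][0] = -4 + 5 = 1) = -5 (attained at k = 0)
  C[1][1] = min over k of (A[1][0] + B[0][1] = -4 + 8 = 4, A[1][1] + B[1][1] = 8 + -2 = 6, A[1][2] + B[2][1] = -4 + 6 = 2) = 2 (attained at k = 2)
  C[1][2] = min over k of (A[1][0] + B[0][2] = -4 + 8 = 4, A[1][1] + B[1][2] = 8 + 0 = 8, A[1][2] + B[2][2] = -4 + 2 = -2) = -2 (attained at k = 2)
  C[2][0] = min over k of (A[2][0] + B[0][0] = -5 + -1 = -6, A[2][1] + B[1][0] = 1 + 0 = 1, A[2][2] + B[2][0] = -5 + 5 = 0) = -6 (attained at k = 0)
  C[2][1] = min over k of (A[2][0] + B[0][1] = -5 + 8 = 3, A[2][1] + B[1][1] = 1 + -2 = -1, A[2][2] + B[2][1] = -5 + 6 = 1) = -1 (attained at k = 1)
  C[2][2] = min over k of (A[2][0] + B[0][2] = -5 + 8 = 3, A[2][1] + B[1][2] = 1 + 0 = 1, A[2][2] + B[2][2] = -5 + 2 = -3) = -3 (attained at k = 2)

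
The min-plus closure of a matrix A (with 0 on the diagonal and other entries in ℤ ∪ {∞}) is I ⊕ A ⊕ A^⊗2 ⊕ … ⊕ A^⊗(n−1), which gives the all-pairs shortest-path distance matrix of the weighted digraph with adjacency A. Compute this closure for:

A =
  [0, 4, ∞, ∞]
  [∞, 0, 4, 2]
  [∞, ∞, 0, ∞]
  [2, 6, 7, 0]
Closure =
  [0, 4, 8, 6]
  [4, 0, 4, 2]
  [∞, ∞, 0, ∞]
  [2, 6, 7, 0]

This is the Floyd-Warshall all-pairs shortest-path computation. For each intermediate vertex k = 0, 1, …, 3, update dist[i][j] ← min(dist[i][j], dist[i][k] + dist[k][j]). The final matrix gives, for each (i, j), the minimum total weight of any directed path from i to j (possibly empty when i = j).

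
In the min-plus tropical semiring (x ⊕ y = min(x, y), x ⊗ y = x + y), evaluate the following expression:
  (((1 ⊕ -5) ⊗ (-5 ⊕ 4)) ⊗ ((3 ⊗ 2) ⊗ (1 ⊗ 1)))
(((1 ⊕ -5) ⊗ (-5 ⊕ 4)) ⊗ ((3 ⊗ 2) ⊗ (1 ⊗ 1))) = -3

Expand innermost to outermost. Recall ⊕ takes the minimum of its arguments and ⊗ takes their sum. Working out the expression (((1 ⊕ -5) ⊗ (-5 ⊕ 4)) ⊗ ((3 ⊗ 2) ⊗ (1 ⊗ 1))) gives -3.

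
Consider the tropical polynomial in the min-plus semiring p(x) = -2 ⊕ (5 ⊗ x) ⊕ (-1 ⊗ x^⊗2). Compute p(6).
p(6) = -2

A tropical monomial a ⊗ x^⊗i evaluates to a + i · x. Evaluating each term at x = 6:
  Term 0 contributes -2 + 0 · 6 = -2
  Term 1 contributes 5 + 1 · 6 = 11
  Term 2 contributes -1 + 2 · 6 = 11
p(6) = ⊕ of these = min[-2, 11, 11] = -2.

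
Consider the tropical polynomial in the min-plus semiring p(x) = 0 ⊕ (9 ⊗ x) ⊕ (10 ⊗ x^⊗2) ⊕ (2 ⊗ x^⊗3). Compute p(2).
p(2) = 0

A tropical monomial a ⊗ x^⊗i evaluates to a + i · x. Evaluating each term at x = 2:
  Term 0 contributes 0 + 0 · 2 = 0
  Term 1 contributes 9 + 1 · 2 = 11
  Term 2 contributes 10 + 2 · 2 = 14
  Term 3 contributes 2 + 3 · 2 = 8
p(2) = ⊕ of these = min[0, 11, 14, 8] = 0.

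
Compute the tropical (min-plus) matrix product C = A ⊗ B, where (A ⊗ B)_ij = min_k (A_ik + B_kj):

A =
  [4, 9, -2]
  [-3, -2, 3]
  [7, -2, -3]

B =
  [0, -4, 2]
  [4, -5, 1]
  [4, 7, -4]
A ⊗ B =
  [2, 0, -6]
  [-3, -7, -1]
  [1, -7, -7]

Apply the min-plus product entry-by-entry:
  C[0][0] = min over k of (A[0][0] + B[0][0] = 4 + 0 = 4, A[0][1] + B[1][0] = 9 + 4 = 13, A[0][2] + B[2][0] = -2 + 4 = 2) = 2 (attained at k = 2)
  C[0][1] = min over k of (A[0][0] + B[0][1] = 4 + -4 = 0, A[0][1] + B[1][1] = 9 + -5 = 4, A[0][2] + B[2][1] = -2 + 7 = 5) = 0 (attained at k = 0)
  C[0][2] = min over k of (A[0][0] + B[0][2] = 4 + 2 = 6, A[0][1] + B[1][2] = 9 + 1 = 10, A[0][2] + B[2][2] = -2 + -4 = -6) = -6 (attained at k = 2)
  C[1][0] = min over k of (A[1][0] + B[0][0] = -3 + 0 = -3, A[1][1] + B[1][0] = -2 + 4 = 2, A[1][2] + B[2][0] = 3 + 4 = 7) = -3 (attained at k = 0)
  C[1][1] = min over k of (A[1][0] + B[0][1] = -3 + -4 = -7, A[1][1] + B[1][1] = -2 + -5 = -7, A[1][2] + B[2][1] = 3 + 7 = 10) = -7 (attained at k = 0)
  C[1][2] = min over k of (A[1][0] + B[0][2] = -3 + 2 = -1, A[1][1] + B[1][2] = -2 + 1 = -1, A[1][2] + B[2][2] = 3 + -4 = -1) = -1 (attained at k = 0)
  C[2][0] = min over k of (A[2][0] + B[0][0] = 7 + 0 = 7, A[2][1] + B[1][0] = -2 + 4 = 2, A[2][2] + B[2][0] = -3 + 4 = 1) = 1 (attained at k = 2)
  C[2][1] = min over k of (A[2][0] + B[0][1] = 7 + -4 = 3, A[2][1] + B[1][1] = -2 + -5 = -7, A[2][2] + B[2][1] = -3 + 7 = 4) = -7 (attained at k = 1)
  C[2][2] = min over k of (A[2][0] + B[0][2] = 7 + 2 = 9, A[2][1] + B[1][2] = -2 + 1 = -1, A[2][2] + B[2][2] = -3 + -4 = -7) = -7 (attained at k = 2)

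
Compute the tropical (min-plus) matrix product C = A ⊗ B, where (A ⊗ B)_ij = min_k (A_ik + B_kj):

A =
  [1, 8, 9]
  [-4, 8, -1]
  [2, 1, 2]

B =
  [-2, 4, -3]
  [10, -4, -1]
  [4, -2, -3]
A ⊗ B =
  [-1, 4, -2]
  [-6, -3, -7]
  [0, -3, -1]

Apply the min-plus product entry-by-entry:
  C[0][0] = min over k of (A[0][0] + B[0][0] = 1 + -2 = -1, A[0][1] + B[1][0] = 8 + 10 = 18, A[0][2] + B[2][0] = 9 + 4 = 13) = -1 (attained at k = 0)
  C[0][1] = min over k of (A[0][0] + B[0][1] = 1 + 4 = 5, A[0][1] + B[1][1] = 8 + -4 = 4, A[0][2] + B[2][1] = 9 + -2 = 7) = 4 (attained at k = 1)
  C[0][2] = min over k of (A[0][0] + B[0][2] = 1 + -3 = -2, A[0][1] + B[1][2] = 8 + -1 = 7, A[0][2] + B[2][2] = 9 + -3 = 6) = -2 (attained at k = 0)
  C[1][0] = min over k of (A[1][0] + B[0][0] = -4 + -2 = -6, A[1][1] + B[1][0] = 8 + 10 = 18, A[1][2] + B[2][0] = -1 + 4 = 3) = -6 (attained at k = 0)
  C[1][1] = min over k of (A[1][0] + B[0][1] = -4 + 4 = 0, A[1][1] + B[1][1] = 8 + -4 = 4, A[1][2] + B[2][1] = -1 + -2 = -3) = -3 (attained at k = 2)
  C[1][2] = min over k of (A[1][0] + B[0][2] = -4 + -3 = -7, A[1][1] + B[1][2] = 8 + -1 = 7, A[1][2] + B[2][2] = -1 + -3 = -4) = -7 (attained at k = 0)
  C[2][0] = min over k of (A[2][0] + B[0][0] = 2 + -2 = 0, A[2][1] + B[1][0] = 1 + 10 = 11, A[2][2] + B[2][0] = 2 + 4 = 6) = 0 (attained at k = 0)
  C[2][1] = min over k of (A[2][0] + B[0][1] = 2 + 4 = 6, A[2][1] + B[1][1] = 1 + -4 = -3, A[2][2] + B[2][1] = 2 + -2 = 0) = -3 (attained at k = 1)
  C[2][2] = min over k of (A[2][0] + B[0][2] = 2 + -3 = -1, A[2][1] + B[1][2] = 1 + -1 = 0, A[2][2] + B[2][2] = 2 + -3 = -1) = -1 (attained at k = 0)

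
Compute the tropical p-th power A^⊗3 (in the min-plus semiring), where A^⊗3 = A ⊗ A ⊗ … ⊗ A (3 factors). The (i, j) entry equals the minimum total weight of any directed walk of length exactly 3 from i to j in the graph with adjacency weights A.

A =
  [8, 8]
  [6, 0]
A^⊗3 =
  [14, 8]
  [6, 0]

Each entry (A^⊗3)_ij equals the minimum over all length-3 walks i = v_0 → v_1 → … → v_3 = j of Σ_t A[v_t][v_{t+1}]. For example, for (i, j) = (0, 1) we minimise over 4 possible intermediate vertex sequences; the minimum is 8, attained along the walk 0 → 1 → 1 → 1.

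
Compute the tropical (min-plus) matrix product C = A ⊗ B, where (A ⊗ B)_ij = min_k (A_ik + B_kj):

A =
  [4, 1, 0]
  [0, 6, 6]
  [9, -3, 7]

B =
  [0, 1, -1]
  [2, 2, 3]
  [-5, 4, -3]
A ⊗ B =
  [-5, 3, -3]
  [0, 1, -1]
  [-1, -1, 0]

Apply the min-plus product entry-by-entry:
  C[0][0] = min over k of (A[0][0] + B[0][0] = 4 + 0 = 4, A[0][1] + B[1][0] = 1 + 2 = 3, A[0][2] + B[2][0] = 0 + -5 = -5) = -5 (attained at k = 2)
  C[0][1] = min over k of (A[0][0] + B[0][1] = 4 + 1 = 5, A[0][1] + B[1][1] = 1 + 2 = 3, A[0][2] + B[2][1] = 0 + 4 = 4) = 3 (attained at k = 1)
  C[0][2] = min over k of (A[0][0] + B[0][2] = 4 + -1 = 3, A[0][1] + B[1][2] = 1 + 3 = 4, A[0][2] + B[2][2] = 0 + -3 = -3) = -3 (attained at k = 2)
  C[1][0] = min over k of (A[1][0] + B[0][0] = 0 + 0 = 0, A[1][1] + B[1][0] = 6 + 2 = 8, A[1][2] + B[2][0] = 6 + -5 = 1) = 0 (attained at k = 0)
  C[1][1] = min over k of (A[1][0] + B[0][1] = 0 + 1 = 1, A[1][1] + B[1][1] = 6 + 2 = 8, A[1][2] + B[2][1] = 6 + 4 = 10) = 1 (attained at k = 0)
  C[1][2] = min over k of (A[1][0] + B[0][2] = 0 + -1 = -1, A[1][1] + B[1][2] = 6 + 3 = 9, A[1][2] + B[2][2] = 6 + -3 = 3) = -1 (attained at k = 0)
  C[2][0] = min over k of (A[2][0] + B[0][0] = 9 + 0 = 9, A[2][1] + B[1][0] = -3 + 2 = -1, A[2][2] + B[2][0] = 7 + -5 = 2) = -1 (attained at k = 1)
  C[2][1] = min over k of (A[2][0] + B[0][1] = 9 + 1 = 10, A[2][1] + B[1][1] = -3 + 2 = -1, A[2][2] + B[2][1] = 7 + 4 = 11) = -1 (attained at k = 1)
  C[2][2] = min over k of (A[2][0] + B[0][2] = 9 + -1 = 8, A[2][1] + B[1][2] = -3 + 3 = 0, A[2][2] + B[2][2] = 7 + -3 = 4) = 0 (attained at k = 1)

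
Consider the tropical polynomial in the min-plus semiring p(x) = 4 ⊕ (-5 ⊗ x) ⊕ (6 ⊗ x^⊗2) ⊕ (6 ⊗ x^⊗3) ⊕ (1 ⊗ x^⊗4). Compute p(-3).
p(-3) = -11

A tropical monomial a ⊗ x^⊗i evaluates to a + i · x. Evaluating each term at x = -3:
  Term 0 contributes 4 + 0 · -3 = 4
  Term 1 contributes -5 + 1 · -3 = -8
  Term 2 contributes 6 + 2 · -3 = 0
  Term 3 contributes 6 + 3 · -3 = -3
  Term 4 contributes 1 + 4 · -3 = -11
p(-3) = ⊕ of these = min[4, -8, 0, -3, -11] = -11.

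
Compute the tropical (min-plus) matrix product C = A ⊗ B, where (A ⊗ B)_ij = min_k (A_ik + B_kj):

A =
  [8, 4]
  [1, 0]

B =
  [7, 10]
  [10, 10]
A ⊗ B =
  [14, 14]
  [8, 10]

Apply the min-plus product entry-by-entry:
  C[0][0] = min over k of (A[0][0] + B[0][0] = 8 + 7 = 15, A[0][1] + B[1][0] = 4 + 10 = 14) = 14 (attained at k = 1)
  C[0][1] = min over k of (A[0][0] + B[0][1] = 8 + 10 = 18, A[0][1] + B[1][1] = 4 + 10 = 14) = 14 (attained at k = 1)
  C[1][0] = min over k of (A[1][0] + B[0][0] = 1 + 7 = 8, A[1][1] + B[1][0] = 0 + 10 = 10) = 8 (attained at k = 0)
  C[1][1] = min over k of (A[1][0] + B[0][1] = 1 + 10 = 11, A[1][1] + B[1][1] = 0 + 10 = 10) = 10 (attained at k = 1)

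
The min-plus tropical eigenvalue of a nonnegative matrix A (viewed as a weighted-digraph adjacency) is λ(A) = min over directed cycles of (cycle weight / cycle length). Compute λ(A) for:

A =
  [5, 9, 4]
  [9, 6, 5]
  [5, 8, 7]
λ(A) = 9/2

Enumerate directed cycles and compute their means (weight / length). Sample:
  cycle 0 → 0: weight = 5, length = 1, mean = 5/1 ≈ 5.000
  cycle 1 → 1: weight = 6, length = 1, mean = 6/1 ≈ 6.000
  cycle 2 → 2: weight = 7, length = 1, mean = 7/1 ≈ 7.000
  cycle 0 → 1 → 0: weight = 18, length = 2, mean = 18/2 ≈ 9.000
  cycle 0 → 2 → 0: weight = 9, length = 2, mean = 9/2 ≈ 4.500
  cycle 1 → 0 → 1: weight = 18, length = 2, mean = 18/2 ≈ 9.000
Minimum mean = 4.500, attained e.g. along the cycle 0 → 2 → 0 with weight 9 and length 2. So λ(A) = 9/2 = 9/2.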